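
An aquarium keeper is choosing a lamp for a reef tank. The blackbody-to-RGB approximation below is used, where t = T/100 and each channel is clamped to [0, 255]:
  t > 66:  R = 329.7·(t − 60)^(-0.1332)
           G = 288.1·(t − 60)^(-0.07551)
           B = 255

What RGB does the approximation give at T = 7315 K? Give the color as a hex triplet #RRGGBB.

t = 7315/100 = 73.15; the t > 66 branch applies.
R = 329.7·(73.15 − 60)^(-0.1332) = 329.7·13.15^(-0.1332) = 329.7·0.70951 = 233.926.
G = 288.1·(73.15 − 60)^(-0.07551) = 288.1·13.15^(-0.07551) = 288.1·0.82321 = 237.166.
B = 255 by definition for t > 66.
Rounded: (234, 237, 255).
In hex: #EAEDFF.

#EAEDFF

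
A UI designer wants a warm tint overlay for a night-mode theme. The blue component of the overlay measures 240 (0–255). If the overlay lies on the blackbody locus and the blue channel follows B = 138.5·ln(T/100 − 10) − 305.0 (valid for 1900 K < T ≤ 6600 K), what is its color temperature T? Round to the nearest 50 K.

6100 K

ln(t − 10) = (240 + 305.0) / 138.5 = 3.9350.
t − 10 = e^3.9350 = 51.163, so t = 61.163.
T = 100·t = 6116 K → 6100 K to the nearest 50 K.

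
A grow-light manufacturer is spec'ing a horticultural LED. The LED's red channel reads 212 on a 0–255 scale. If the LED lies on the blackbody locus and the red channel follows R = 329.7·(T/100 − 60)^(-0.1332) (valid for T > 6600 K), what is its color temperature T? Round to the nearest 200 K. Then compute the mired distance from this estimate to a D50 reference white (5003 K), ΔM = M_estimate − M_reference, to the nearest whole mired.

-86 mireds

(t − 60)^(-0.1332) = 212/329.7 = 0.64301.
t − 60 = 0.64301^(1/-0.1332) = 0.64301^(-7.508) = 27.530, so t = 87.530.
T = 100·t = 8753 K → 8800 K to the nearest 200 K.
M_estimate = 10⁶/8800 = 113.64; M_reference = 10⁶/5003 = 199.88.
ΔM = 113.64 − 199.88 = -86.24 → -86 mireds.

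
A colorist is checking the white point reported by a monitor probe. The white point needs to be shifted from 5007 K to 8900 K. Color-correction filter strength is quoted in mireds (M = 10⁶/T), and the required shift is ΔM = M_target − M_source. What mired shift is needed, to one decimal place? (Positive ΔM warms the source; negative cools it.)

M_source = 10⁶/5007 = 199.720; M_target = 10⁶/8900 = 112.360.
ΔM = 112.360 − 199.720 = -87.361 → -87.4 mireds, a cooling shift.

-87.4 mireds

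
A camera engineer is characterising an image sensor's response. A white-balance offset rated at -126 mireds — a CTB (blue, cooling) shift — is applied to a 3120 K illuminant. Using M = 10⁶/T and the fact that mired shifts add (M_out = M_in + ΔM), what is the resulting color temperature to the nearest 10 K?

M_in = 10⁶/3120 = 320.51 mireds.
M_out = 320.51 + (-126) = 194.51 mireds.
T_out = 10⁶/194.51 = 5141.0 K → 5140 K.

5140 K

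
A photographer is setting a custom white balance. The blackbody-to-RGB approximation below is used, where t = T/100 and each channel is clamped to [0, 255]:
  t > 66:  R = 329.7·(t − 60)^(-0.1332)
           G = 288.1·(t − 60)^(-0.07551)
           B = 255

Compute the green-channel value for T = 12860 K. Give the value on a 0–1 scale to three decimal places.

0.821

t = 12860/100 = 128.6; the t > 66 branch applies.
G = 288.1·(128.6 − 60)^(-0.07551) = 288.1·68.6^(-0.07551) = 288.1·0.72667 = 209.355.
On a 0–1 scale: 209.355/255 = 0.8210 → 0.821.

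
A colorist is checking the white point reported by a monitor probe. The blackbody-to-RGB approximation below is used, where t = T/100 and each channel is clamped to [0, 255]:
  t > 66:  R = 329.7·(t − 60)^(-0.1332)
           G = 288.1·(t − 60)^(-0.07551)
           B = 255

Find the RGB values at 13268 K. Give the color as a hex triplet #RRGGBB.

#BAD0FF

t = 13268/100 = 132.68; the t > 66 branch applies.
R = 329.7·(132.68 − 60)^(-0.1332) = 329.7·72.68^(-0.1332) = 329.7·0.56501 = 186.285.
G = 288.1·(132.68 − 60)^(-0.07551) = 288.1·72.68^(-0.07551) = 288.1·0.72351 = 208.443.
B = 255 by definition for t > 66.
Rounded: (186, 208, 255).
In hex: #BAD0FF.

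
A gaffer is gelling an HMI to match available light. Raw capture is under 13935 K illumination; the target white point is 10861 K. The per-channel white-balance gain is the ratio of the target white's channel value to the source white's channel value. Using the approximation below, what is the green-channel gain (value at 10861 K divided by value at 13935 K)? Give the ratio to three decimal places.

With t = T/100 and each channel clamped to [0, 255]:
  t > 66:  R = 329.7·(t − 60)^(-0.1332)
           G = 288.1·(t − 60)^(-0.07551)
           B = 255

1.038

At 13935 K (t = 139.35):
  G = 288.1·(139.35 − 60)^(-0.07551) = 288.1·79.35^(-0.07551) = 288.1·0.71873 = 207.066.
At 10861 K (t = 108.61):
  G = 288.1·(108.61 − 60)^(-0.07551) = 288.1·48.61^(-0.07551) = 288.1·0.74582 = 214.871.
Gain = 214.871 / 207.066 = 1.0377 → 1.038.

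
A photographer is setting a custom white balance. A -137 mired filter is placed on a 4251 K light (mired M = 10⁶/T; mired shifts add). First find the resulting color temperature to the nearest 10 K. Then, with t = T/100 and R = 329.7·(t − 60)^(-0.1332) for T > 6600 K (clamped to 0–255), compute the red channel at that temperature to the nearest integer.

M_in = 10⁶/4251 = 235.24; M_out = 235.24 + (-137) = 98.24.
T_out = 10⁶/98.24 = 10179.3 K → 10180 K; t = 101.8.
R = 329.7·(101.8 − 60)^(-0.1332) = 329.7·41.8^(-0.1332) = 329.7·0.60822 = 200.529.
Rounded: 201.

201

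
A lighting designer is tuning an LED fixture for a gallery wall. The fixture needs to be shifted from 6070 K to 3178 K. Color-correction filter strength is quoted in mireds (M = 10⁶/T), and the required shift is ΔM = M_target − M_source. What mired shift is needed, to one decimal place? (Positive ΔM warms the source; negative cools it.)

M_source = 10⁶/6070 = 164.745; M_target = 10⁶/3178 = 314.663.
ΔM = 314.663 − 164.745 = 149.919 → +149.9 mireds, a warming shift.

+149.9 mireds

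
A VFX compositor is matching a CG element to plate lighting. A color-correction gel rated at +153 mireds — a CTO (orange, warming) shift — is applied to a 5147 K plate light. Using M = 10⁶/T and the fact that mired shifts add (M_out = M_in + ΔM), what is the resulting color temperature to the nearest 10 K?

2880 K

M_in = 10⁶/5147 = 194.29 mireds.
M_out = 194.29 + (+153) = 347.29 mireds.
T_out = 10⁶/347.29 = 2879.5 K → 2880 K.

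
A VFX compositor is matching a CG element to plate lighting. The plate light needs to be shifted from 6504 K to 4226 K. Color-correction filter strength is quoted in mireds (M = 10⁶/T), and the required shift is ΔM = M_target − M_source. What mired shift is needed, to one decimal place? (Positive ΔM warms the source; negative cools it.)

M_source = 10⁶/6504 = 153.752; M_target = 10⁶/4226 = 236.630.
ΔM = 236.630 − 153.752 = 82.879 → +82.9 mireds, a warming shift.

+82.9 mireds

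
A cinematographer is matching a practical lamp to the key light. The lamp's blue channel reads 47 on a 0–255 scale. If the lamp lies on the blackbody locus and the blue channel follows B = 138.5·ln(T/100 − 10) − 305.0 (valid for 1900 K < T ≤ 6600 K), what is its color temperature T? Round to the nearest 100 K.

2300 K

ln(t − 10) = (47 + 305.0) / 138.5 = 2.5415.
t − 10 = e^2.5415 = 12.699, so t = 22.699.
T = 100·t = 2270 K → 2300 K to the nearest 100 K.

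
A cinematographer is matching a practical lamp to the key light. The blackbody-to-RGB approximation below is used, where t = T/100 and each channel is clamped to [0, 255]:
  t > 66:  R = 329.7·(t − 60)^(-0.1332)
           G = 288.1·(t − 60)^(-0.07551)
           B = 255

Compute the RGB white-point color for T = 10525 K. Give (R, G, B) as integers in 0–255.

t = 10525/100 = 105.25; the t > 66 branch applies.
R = 329.7·(105.25 − 60)^(-0.1332) = 329.7·45.25^(-0.1332) = 329.7·0.60183 = 198.422.
G = 288.1·(105.25 − 60)^(-0.07551) = 288.1·45.25^(-0.07551) = 288.1·0.74987 = 216.037.
B = 255 by definition for t > 66.
Rounded: (198, 216, 255).

(198, 216, 255)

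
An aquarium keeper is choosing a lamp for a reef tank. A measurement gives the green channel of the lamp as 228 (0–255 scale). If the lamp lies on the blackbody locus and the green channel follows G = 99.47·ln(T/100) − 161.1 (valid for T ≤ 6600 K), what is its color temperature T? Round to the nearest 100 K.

ln t = (228 + 161.1) / 99.47 = 3.9117.
t = e^3.9117 = 49.985.
T = 100·t = 4999 K → 5000 K to the nearest 100 K.

5000 K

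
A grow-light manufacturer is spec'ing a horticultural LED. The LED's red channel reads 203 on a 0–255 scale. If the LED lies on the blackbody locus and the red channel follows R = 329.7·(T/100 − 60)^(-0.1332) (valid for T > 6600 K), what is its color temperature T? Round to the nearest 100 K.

9800 K

(t − 60)^(-0.1332) = 203/329.7 = 0.61571.
t − 60 = 0.61571^(1/-0.1332) = 0.61571^(-7.508) = 38.129, so t = 98.129.
T = 100·t = 9813 K → 9800 K to the nearest 100 K.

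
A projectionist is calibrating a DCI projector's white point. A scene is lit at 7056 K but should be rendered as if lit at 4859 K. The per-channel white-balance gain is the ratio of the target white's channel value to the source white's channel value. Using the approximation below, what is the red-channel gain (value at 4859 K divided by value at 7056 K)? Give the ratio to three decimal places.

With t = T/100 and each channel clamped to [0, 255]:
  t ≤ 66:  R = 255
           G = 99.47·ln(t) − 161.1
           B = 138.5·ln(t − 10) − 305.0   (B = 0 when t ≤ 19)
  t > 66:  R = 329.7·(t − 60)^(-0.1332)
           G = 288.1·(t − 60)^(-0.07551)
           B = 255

1.059

At 7056 K (t = 70.56):
  R = 329.7·(70.56 − 60)^(-0.1332) = 329.7·10.56^(-0.1332) = 329.7·0.73055 = 240.861.
At 4859 K (t = 48.59):
  R = 255 by definition for t ≤ 66.
Gain = 255.000 / 240.861 = 1.0587 → 1.059.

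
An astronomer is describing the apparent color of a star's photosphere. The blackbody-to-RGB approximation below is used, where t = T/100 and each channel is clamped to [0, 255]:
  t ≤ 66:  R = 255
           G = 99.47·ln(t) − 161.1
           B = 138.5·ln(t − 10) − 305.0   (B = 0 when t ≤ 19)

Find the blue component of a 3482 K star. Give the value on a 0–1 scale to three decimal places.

t = 3482/100 = 34.82; the t ≤ 66 branch applies.
B = 138.5·ln(34.82 − 10) − 305.0 = 138.5·ln 24.82 − 305.0 = 138.5·3.2116 − 305.0 = 139.813.
On a 0–1 scale: 139.813/255 = 0.5483 → 0.548.

0.548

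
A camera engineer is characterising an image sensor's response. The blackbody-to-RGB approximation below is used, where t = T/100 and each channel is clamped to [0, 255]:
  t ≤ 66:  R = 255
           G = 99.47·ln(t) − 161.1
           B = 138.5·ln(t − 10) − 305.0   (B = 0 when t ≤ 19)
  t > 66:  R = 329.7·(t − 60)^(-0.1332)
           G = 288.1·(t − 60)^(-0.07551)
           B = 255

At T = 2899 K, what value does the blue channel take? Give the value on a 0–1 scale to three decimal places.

0.403

t = 2899/100 = 28.99; the t ≤ 66 branch applies.
B = 138.5·ln(28.99 − 10) − 305.0 = 138.5·ln 18.99 − 305.0 = 138.5·2.9439 − 305.0 = 102.732.
On a 0–1 scale: 102.732/255 = 0.4029 → 0.403.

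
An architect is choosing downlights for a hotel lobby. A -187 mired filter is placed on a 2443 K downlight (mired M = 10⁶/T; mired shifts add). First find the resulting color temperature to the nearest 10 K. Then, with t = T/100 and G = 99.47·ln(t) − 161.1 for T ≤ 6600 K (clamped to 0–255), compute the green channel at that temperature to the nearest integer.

M_in = 10⁶/2443 = 409.33; M_out = 409.33 + (-187) = 222.33.
T_out = 10⁶/222.33 = 4497.8 K → 4500 K; t = 45.
G = 99.47·ln 45 − 161.1 = 99.47·3.8067 − 161.1 = 217.549.
Rounded: 218.

218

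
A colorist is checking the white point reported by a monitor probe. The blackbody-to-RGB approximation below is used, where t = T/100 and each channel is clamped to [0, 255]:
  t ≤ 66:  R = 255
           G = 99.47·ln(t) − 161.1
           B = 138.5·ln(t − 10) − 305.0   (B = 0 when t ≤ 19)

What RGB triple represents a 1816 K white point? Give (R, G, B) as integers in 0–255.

(255, 127, 0)

t = 1816/100 = 18.16; the t ≤ 66 branch applies.
R = 255 by definition for t ≤ 66.
G = 99.47·ln 18.16 − 161.1 = 99.47·2.8992 − 161.1 = 127.286.
t = 18.16 ≤ 19, so B = 0.
Rounded: (255, 127, 0).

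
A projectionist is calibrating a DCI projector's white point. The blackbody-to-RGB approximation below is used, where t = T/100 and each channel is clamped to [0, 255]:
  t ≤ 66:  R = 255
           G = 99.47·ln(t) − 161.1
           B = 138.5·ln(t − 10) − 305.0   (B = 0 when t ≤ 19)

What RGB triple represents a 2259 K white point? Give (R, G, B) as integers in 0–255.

(255, 149, 46)

t = 2259/100 = 22.59; the t ≤ 66 branch applies.
R = 255 by definition for t ≤ 66.
G = 99.47·ln 22.59 − 161.1 = 99.47·3.1175 − 161.1 = 148.998.
B = 138.5·ln(22.59 − 10) − 305.0 = 138.5·ln 12.59 − 305.0 = 138.5·2.5329 − 305.0 = 45.807.
Rounded: (255, 149, 46).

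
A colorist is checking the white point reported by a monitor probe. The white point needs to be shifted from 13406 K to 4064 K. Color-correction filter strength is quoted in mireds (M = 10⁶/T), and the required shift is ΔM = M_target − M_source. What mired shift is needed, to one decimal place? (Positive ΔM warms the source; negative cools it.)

+171.5 mireds

M_source = 10⁶/13406 = 74.593; M_target = 10⁶/4064 = 246.063.
ΔM = 246.063 − 74.593 = 171.470 → +171.5 mireds, a warming shift.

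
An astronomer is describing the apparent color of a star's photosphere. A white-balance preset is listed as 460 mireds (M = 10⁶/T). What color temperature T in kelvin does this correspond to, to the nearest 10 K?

T = 10⁶ / 460 = 2173.91 K → 2170 K.

2170 K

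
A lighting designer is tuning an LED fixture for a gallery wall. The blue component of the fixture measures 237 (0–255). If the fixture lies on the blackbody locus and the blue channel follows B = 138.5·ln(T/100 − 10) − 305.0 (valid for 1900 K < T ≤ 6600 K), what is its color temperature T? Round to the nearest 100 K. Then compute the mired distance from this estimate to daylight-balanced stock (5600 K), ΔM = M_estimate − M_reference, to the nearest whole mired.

-12 mireds

ln(t − 10) = (237 + 305.0) / 138.5 = 3.9134.
t − 10 = e^3.9134 = 50.067, so t = 60.067.
T = 100·t = 6007 K → 6000 K to the nearest 100 K.
M_estimate = 10⁶/6000 = 166.67; M_reference = 10⁶/5600 = 178.57.
ΔM = 166.67 − 178.57 = -11.90 → -12 mireds.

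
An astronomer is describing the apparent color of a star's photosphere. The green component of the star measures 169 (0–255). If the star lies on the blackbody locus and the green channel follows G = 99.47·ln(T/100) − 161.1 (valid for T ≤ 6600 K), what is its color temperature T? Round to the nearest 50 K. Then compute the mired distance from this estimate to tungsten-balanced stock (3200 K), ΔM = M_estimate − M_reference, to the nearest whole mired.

+51 mireds

ln t = (169 + 161.1) / 99.47 = 3.3186.
t = e^3.3186 = 27.621.
T = 100·t = 2762 K → 2750 K to the nearest 50 K.
M_estimate = 10⁶/2750 = 363.64; M_reference = 10⁶/3200 = 312.50.
ΔM = 363.64 − 312.50 = 51.14 → +51 mireds.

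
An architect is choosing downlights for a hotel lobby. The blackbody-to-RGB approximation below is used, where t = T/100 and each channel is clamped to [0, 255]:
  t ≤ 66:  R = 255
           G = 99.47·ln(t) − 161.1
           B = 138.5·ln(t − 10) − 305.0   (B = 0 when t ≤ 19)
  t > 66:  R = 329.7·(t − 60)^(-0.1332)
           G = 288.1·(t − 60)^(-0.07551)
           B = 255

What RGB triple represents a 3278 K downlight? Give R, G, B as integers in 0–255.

t = 3278/100 = 32.78; the t ≤ 66 branch applies.
R = 255 by definition for t ≤ 66.
G = 99.47·ln 32.78 − 161.1 = 99.47·3.4898 − 161.1 = 186.032.
B = 138.5·ln(32.78 − 10) − 305.0 = 138.5·ln 22.78 − 305.0 = 138.5·3.1259 − 305.0 = 127.935.
Rounded: (255, 186, 128).

R=255, G=186, B=128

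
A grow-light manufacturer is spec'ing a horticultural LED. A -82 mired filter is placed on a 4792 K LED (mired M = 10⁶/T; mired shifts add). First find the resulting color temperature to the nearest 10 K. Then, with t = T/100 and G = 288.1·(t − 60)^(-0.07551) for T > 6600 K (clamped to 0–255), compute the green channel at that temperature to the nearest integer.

231

M_in = 10⁶/4792 = 208.68; M_out = 208.68 + (-82) = 126.68.
T_out = 10⁶/126.68 = 7893.8 K → 7890 K; t = 78.9.
G = 288.1·(78.9 − 60)^(-0.07551) = 288.1·18.9^(-0.07551) = 288.1·0.80097 = 230.758.
Rounded: 231.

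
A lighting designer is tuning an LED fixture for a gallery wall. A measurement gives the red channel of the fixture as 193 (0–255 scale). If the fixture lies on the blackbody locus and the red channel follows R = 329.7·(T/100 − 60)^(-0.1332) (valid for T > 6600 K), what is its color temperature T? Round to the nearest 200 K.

11600 K

(t − 60)^(-0.1332) = 193/329.7 = 0.58538.
t − 60 = 0.58538^(1/-0.1332) = 0.58538^(-7.508) = 55.713, so t = 115.713.
T = 100·t = 11571 K → 11600 K to the nearest 200 K.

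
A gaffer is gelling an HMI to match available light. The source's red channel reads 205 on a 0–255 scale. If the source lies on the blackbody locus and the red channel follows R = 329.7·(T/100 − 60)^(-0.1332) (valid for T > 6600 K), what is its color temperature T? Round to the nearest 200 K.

(t − 60)^(-0.1332) = 205/329.7 = 0.62178.
t − 60 = 0.62178^(1/-0.1332) = 0.62178^(-7.508) = 35.423, so t = 95.423.
T = 100·t = 9542 K → 9600 K to the nearest 200 K.

9600 K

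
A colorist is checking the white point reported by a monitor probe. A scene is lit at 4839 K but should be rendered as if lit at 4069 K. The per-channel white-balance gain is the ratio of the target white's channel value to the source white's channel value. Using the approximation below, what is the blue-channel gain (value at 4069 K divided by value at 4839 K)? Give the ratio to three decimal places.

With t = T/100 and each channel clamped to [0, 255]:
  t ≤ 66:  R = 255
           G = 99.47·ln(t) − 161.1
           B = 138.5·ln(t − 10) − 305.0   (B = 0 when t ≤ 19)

0.845

At 4839 K (t = 48.39):
  B = 138.5·ln(48.39 − 10) − 305.0 = 138.5·ln 38.39 − 305.0 = 138.5·3.6478 − 305.0 = 200.220.
At 4069 K (t = 40.69):
  B = 138.5·ln(40.69 − 10) − 305.0 = 138.5·ln 30.69 − 305.0 = 138.5·3.4239 − 305.0 = 169.215.
Gain = 169.215 / 200.220 = 0.8451 → 0.845.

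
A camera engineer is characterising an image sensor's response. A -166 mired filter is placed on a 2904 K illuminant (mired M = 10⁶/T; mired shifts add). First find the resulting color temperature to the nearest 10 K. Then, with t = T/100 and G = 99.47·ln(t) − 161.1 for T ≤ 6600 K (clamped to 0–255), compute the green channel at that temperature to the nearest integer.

M_in = 10⁶/2904 = 344.35; M_out = 344.35 + (-166) = 178.35.
T_out = 10⁶/178.35 = 5606.9 K → 5610 K; t = 56.1.
G = 99.47·ln 56.1 − 161.1 = 99.47·4.0271 − 161.1 = 239.479.
Rounded: 239.

239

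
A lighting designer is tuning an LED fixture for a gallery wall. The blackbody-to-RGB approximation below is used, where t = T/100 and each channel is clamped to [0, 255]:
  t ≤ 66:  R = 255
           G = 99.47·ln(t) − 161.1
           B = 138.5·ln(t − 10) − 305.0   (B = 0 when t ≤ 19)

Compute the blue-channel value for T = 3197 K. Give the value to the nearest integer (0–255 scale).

t = 3197/100 = 31.97; the t ≤ 66 branch applies.
B = 138.5·ln(31.97 − 10) − 305.0 = 138.5·ln 21.97 − 305.0 = 138.5·3.0897 − 305.0 = 122.920.
Rounded: 123.

123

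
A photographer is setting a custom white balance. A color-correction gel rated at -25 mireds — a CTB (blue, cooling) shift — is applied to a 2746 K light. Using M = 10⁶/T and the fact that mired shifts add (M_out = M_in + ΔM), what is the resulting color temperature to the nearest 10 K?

M_in = 10⁶/2746 = 364.17 mireds.
M_out = 364.17 + (-25) = 339.17 mireds.
T_out = 10⁶/339.17 = 2948.4 K → 2950 K.

2950 K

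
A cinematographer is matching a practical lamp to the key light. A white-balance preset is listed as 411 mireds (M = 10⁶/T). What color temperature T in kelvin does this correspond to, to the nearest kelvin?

2433 K

T = 10⁶ / 411 = 2433.09 K → 2433 K.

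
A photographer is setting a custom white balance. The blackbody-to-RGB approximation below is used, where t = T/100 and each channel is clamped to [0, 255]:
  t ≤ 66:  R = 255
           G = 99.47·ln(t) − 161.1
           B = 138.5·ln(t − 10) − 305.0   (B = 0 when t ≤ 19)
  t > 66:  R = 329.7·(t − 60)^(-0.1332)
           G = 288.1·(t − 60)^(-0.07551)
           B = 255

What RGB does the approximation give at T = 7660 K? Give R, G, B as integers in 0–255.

t = 7660/100 = 76.6; the t > 66 branch applies.
R = 329.7·(76.6 − 60)^(-0.1332) = 329.7·16.6^(-0.1332) = 329.7·0.68783 = 226.778.
G = 288.1·(76.6 − 60)^(-0.07551) = 288.1·16.6^(-0.07551) = 288.1·0.80885 = 233.031.
B = 255 by definition for t > 66.
Rounded: (227, 233, 255).

R=227, G=233, B=255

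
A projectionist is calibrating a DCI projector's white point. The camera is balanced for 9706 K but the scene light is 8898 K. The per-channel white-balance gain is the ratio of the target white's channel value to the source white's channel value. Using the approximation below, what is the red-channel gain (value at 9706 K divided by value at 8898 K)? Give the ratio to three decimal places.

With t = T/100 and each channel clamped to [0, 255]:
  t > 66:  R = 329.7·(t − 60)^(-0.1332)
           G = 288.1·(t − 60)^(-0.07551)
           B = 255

At 8898 K (t = 88.98):
  R = 329.7·(88.98 − 60)^(-0.1332) = 329.7·28.98^(-0.1332) = 329.7·0.63863 = 210.556.
At 9706 K (t = 97.06):
  R = 329.7·(97.06 − 60)^(-0.1332) = 329.7·37.06^(-0.1332) = 329.7·0.61805 = 203.770.
Gain = 203.770 / 210.556 = 0.9678 → 0.968.

0.968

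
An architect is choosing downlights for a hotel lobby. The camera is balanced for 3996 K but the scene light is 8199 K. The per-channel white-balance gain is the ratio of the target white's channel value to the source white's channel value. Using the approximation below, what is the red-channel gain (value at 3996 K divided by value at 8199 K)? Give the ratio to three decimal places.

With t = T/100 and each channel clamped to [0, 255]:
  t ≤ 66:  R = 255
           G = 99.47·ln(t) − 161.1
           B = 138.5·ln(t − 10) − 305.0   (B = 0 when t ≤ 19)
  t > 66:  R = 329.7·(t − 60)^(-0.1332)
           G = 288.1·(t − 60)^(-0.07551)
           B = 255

1.167

At 8199 K (t = 81.99):
  R = 329.7·(81.99 − 60)^(-0.1332) = 329.7·21.99^(-0.1332) = 329.7·0.66255 = 218.441.
At 3996 K (t = 39.96):
  R = 255 by definition for t ≤ 66.
Gain = 255.000 / 218.441 = 1.1674 → 1.167.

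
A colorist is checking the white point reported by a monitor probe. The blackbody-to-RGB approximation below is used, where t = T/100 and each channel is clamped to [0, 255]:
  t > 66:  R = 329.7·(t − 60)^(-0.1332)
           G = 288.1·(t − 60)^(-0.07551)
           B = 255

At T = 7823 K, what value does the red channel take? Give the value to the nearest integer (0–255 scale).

t = 7823/100 = 78.23; the t > 66 branch applies.
R = 329.7·(78.23 − 60)^(-0.1332) = 329.7·18.23^(-0.1332) = 329.7·0.67930 = 223.966.
Rounded: 224.

224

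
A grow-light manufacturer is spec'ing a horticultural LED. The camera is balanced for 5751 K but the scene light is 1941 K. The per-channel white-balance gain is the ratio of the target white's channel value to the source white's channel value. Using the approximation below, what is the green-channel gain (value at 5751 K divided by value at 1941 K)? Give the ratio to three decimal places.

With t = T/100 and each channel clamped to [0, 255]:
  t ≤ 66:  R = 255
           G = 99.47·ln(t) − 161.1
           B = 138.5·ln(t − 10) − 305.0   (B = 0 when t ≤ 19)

At 1941 K (t = 19.41):
  G = 99.47·ln 19.41 − 161.1 = 99.47·2.9658 − 161.1 = 133.907.
At 5751 K (t = 57.51):
  G = 99.47·ln 57.51 − 161.1 = 99.47·4.0520 − 161.1 = 241.948.
Gain = 241.948 / 133.907 = 1.8068 → 1.807.

1.807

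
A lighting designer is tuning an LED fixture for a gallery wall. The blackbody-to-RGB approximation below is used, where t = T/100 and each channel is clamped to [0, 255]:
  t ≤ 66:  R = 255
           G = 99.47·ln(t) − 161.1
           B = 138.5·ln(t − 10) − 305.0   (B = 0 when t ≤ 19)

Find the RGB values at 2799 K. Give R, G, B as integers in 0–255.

R=255, G=170, B=95

t = 2799/100 = 27.99; the t ≤ 66 branch applies.
R = 255 by definition for t ≤ 66.
G = 99.47·ln 27.99 − 161.1 = 99.47·3.3318 − 161.1 = 170.319.
B = 138.5·ln(27.99 − 10) − 305.0 = 138.5·ln 17.99 − 305.0 = 138.5·2.8898 − 305.0 = 95.240.
Rounded: (255, 170, 95).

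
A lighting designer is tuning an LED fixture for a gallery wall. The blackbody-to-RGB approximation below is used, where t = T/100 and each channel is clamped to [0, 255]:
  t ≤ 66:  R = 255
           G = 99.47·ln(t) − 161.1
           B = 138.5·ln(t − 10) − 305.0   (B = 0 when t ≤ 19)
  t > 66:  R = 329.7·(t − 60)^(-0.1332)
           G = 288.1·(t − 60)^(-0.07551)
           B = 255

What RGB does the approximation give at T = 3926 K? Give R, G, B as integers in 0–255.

R=255, G=204, B=163

t = 3926/100 = 39.26; the t ≤ 66 branch applies.
R = 255 by definition for t ≤ 66.
G = 99.47·ln 39.26 − 161.1 = 99.47·3.6702 − 161.1 = 203.975.
B = 138.5·ln(39.26 − 10) − 305.0 = 138.5·ln 29.26 − 305.0 = 138.5·3.3762 − 305.0 = 162.607.
Rounded: (255, 204, 163).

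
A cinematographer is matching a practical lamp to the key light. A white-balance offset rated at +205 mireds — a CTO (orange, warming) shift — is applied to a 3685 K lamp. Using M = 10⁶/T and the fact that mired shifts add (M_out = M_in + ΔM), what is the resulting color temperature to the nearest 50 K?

2100 K

M_in = 10⁶/3685 = 271.37 mireds.
M_out = 271.37 + (+205) = 476.37 mireds.
T_out = 10⁶/476.37 = 2099.2 K → 2100 K.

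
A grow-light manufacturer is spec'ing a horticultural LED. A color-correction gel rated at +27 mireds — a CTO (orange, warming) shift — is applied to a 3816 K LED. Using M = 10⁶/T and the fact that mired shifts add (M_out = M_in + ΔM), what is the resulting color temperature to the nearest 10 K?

3460 K

M_in = 10⁶/3816 = 262.05 mireds.
M_out = 262.05 + (+27) = 289.05 mireds.
T_out = 10⁶/289.05 = 3459.6 K → 3460 K.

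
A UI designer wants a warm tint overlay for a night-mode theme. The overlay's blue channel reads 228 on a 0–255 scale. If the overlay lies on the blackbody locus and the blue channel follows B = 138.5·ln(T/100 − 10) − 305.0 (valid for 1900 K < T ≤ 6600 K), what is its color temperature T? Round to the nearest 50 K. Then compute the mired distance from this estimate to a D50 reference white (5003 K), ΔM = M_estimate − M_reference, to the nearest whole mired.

-24 mireds

ln(t − 10) = (228 + 305.0) / 138.5 = 3.8484.
t − 10 = e^3.8484 = 46.917, so t = 56.917.
T = 100·t = 5692 K → 5700 K to the nearest 50 K.
M_estimate = 10⁶/5700 = 175.44; M_reference = 10⁶/5003 = 199.88.
ΔM = 175.44 − 199.88 = -24.44 → -24 mireds.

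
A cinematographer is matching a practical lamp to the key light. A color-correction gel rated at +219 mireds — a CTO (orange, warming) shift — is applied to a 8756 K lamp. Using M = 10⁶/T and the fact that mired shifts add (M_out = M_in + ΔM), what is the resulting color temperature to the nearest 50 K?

M_in = 10⁶/8756 = 114.21 mireds.
M_out = 114.21 + (+219) = 333.21 mireds.
T_out = 10⁶/333.21 = 3001.1 K → 3000 K.

3000 K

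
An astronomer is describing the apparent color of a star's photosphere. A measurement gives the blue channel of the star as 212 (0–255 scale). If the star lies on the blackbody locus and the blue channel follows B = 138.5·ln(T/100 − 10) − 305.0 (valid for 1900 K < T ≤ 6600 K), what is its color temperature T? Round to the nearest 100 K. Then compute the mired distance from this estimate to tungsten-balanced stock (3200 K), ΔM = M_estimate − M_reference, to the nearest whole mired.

-120 mireds

ln(t − 10) = (212 + 305.0) / 138.5 = 3.7329.
t − 10 = e^3.7329 = 41.798, so t = 51.798.
T = 100·t = 5180 K → 5200 K to the nearest 100 K.
M_estimate = 10⁶/5200 = 192.31; M_reference = 10⁶/3200 = 312.50.
ΔM = 192.31 − 312.50 = -120.19 → -120 mireds.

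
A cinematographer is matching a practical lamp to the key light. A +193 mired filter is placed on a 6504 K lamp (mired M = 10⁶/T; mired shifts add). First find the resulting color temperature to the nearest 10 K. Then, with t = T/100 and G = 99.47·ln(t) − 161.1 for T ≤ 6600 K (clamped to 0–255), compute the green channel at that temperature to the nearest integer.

173

M_in = 10⁶/6504 = 153.75; M_out = 153.75 + (+193) = 346.75.
T_out = 10⁶/346.75 = 2883.9 K → 2880 K; t = 28.8.
G = 99.47·ln 28.8 − 161.1 = 99.47·3.3604 − 161.1 = 173.157.
Rounded: 173.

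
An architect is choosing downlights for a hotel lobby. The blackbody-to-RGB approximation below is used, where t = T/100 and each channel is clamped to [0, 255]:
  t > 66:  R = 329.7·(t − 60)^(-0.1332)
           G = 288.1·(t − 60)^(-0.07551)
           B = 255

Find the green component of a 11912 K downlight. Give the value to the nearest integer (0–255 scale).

t = 11912/100 = 119.12; the t > 66 branch applies.
G = 288.1·(119.12 − 60)^(-0.07551) = 288.1·59.12^(-0.07551) = 288.1·0.73488 = 211.719.
Rounded: 212.

212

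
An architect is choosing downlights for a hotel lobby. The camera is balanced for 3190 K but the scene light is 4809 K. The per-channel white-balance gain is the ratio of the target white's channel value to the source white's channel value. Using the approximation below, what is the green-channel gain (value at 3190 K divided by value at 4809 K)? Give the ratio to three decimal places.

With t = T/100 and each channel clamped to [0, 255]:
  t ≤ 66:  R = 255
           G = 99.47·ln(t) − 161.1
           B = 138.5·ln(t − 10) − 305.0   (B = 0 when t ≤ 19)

0.818

At 4809 K (t = 48.09):
  G = 99.47·ln 48.09 − 161.1 = 99.47·3.8731 − 161.1 = 224.155.
At 3190 K (t = 31.9):
  G = 99.47·ln 31.9 − 161.1 = 99.47·3.4626 − 161.1 = 183.325.
Gain = 183.325 / 224.155 = 0.8179 → 0.818.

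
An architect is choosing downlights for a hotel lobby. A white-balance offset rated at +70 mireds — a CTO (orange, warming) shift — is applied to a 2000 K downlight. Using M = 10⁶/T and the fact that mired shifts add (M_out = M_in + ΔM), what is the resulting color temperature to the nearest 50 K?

M_in = 10⁶/2000 = 500.00 mireds.
M_out = 500.00 + (+70) = 570.00 mireds.
T_out = 10⁶/570.00 = 1754.4 K → 1750 K.

1750 K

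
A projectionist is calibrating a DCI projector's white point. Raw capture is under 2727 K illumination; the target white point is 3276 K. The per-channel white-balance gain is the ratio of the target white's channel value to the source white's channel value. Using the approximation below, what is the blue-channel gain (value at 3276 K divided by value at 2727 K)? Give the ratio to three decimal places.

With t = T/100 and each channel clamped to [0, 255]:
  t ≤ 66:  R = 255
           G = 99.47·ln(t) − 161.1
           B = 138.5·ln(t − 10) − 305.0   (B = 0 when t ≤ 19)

At 2727 K (t = 27.27):
  B = 138.5·ln(27.27 − 10) − 305.0 = 138.5·ln 17.27 − 305.0 = 138.5·2.8490 − 305.0 = 89.582.
At 3276 K (t = 32.76):
  B = 138.5·ln(32.76 − 10) − 305.0 = 138.5·ln 22.76 − 305.0 = 138.5·3.1250 − 305.0 = 127.813.
Gain = 127.813 / 89.582 = 1.4268 → 1.427.

1.427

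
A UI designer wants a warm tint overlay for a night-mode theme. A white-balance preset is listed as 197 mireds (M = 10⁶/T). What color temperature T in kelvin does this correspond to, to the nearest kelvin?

T = 10⁶ / 197 = 5076.14 K → 5076 K.

5076 K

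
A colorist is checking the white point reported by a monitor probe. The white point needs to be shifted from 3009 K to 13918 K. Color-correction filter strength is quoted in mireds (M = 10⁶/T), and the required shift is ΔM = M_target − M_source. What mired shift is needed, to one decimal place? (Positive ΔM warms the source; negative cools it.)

M_source = 10⁶/3009 = 332.336; M_target = 10⁶/13918 = 71.849.
ΔM = 71.849 − 332.336 = -260.487 → -260.5 mireds, a cooling shift.

-260.5 mireds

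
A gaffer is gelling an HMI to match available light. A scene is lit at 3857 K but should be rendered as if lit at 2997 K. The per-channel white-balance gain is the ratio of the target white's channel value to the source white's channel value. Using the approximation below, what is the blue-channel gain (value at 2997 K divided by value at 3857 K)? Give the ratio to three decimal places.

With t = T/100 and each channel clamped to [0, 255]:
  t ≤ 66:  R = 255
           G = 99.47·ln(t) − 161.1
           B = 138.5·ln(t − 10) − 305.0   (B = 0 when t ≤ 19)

0.689

At 3857 K (t = 38.57):
  B = 138.5·ln(38.57 − 10) − 305.0 = 138.5·ln 28.57 − 305.0 = 138.5·3.3524 − 305.0 = 159.301.
At 2997 K (t = 29.97):
  B = 138.5·ln(29.97 − 10) − 305.0 = 138.5·ln 19.97 − 305.0 = 138.5·2.9942 − 305.0 = 109.701.
Gain = 109.701 / 159.301 = 0.6886 → 0.689.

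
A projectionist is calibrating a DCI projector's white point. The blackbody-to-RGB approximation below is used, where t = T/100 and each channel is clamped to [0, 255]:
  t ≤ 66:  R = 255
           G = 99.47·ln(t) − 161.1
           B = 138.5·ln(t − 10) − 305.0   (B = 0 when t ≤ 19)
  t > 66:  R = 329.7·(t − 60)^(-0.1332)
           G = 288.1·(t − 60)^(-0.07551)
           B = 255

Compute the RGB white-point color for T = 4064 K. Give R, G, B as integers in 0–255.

R=255, G=207, B=169

t = 4064/100 = 40.64; the t ≤ 66 branch applies.
R = 255 by definition for t ≤ 66.
G = 99.47·ln 40.64 − 161.1 = 99.47·3.7048 − 161.1 = 207.412.
B = 138.5·ln(40.64 − 10) − 305.0 = 138.5·ln 30.64 − 305.0 = 138.5·3.4223 − 305.0 = 168.989.
Rounded: (255, 207, 169).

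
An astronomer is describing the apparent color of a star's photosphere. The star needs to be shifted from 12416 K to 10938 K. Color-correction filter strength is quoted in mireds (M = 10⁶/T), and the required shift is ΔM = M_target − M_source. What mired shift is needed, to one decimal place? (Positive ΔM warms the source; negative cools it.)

+10.9 mireds

M_source = 10⁶/12416 = 80.541; M_target = 10⁶/10938 = 91.424.
ΔM = 91.424 − 80.541 = 10.883 → +10.9 mireds, a warming shift.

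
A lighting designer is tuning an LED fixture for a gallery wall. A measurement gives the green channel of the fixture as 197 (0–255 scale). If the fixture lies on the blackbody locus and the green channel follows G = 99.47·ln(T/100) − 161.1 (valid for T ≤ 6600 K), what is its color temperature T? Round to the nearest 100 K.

ln t = (197 + 161.1) / 99.47 = 3.6001.
t = e^3.6001 = 36.601.
T = 100·t = 3660 K → 3700 K to the nearest 100 K.

3700 K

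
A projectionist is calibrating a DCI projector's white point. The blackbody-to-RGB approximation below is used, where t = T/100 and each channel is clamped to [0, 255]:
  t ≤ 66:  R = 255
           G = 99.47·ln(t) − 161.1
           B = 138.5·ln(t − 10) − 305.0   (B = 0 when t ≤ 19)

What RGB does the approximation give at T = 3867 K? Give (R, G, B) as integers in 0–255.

t = 3867/100 = 38.67; the t ≤ 66 branch applies.
R = 255 by definition for t ≤ 66.
G = 99.47·ln 38.67 − 161.1 = 99.47·3.6551 − 161.1 = 202.469.
B = 138.5·ln(38.67 − 10) − 305.0 = 138.5·ln 28.67 − 305.0 = 138.5·3.3559 − 305.0 = 159.785.
Rounded: (255, 202, 160).

(255, 202, 160)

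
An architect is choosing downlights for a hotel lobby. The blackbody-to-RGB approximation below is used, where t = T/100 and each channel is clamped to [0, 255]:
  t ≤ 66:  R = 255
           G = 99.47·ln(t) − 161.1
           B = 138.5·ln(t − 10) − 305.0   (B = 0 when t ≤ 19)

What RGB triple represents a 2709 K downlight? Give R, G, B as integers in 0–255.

t = 2709/100 = 27.09; the t ≤ 66 branch applies.
R = 255 by definition for t ≤ 66.
G = 99.47·ln 27.09 − 161.1 = 99.47·3.2992 − 161.1 = 167.068.
B = 138.5·ln(27.09 − 10) − 305.0 = 138.5·ln 17.09 − 305.0 = 138.5·2.8385 − 305.0 = 88.131.
Rounded: (255, 167, 88).

R=255, G=167, B=88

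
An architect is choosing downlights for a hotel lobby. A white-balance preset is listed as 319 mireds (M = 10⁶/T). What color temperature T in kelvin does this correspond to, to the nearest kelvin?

3135 K

T = 10⁶ / 319 = 3134.80 K → 3135 K.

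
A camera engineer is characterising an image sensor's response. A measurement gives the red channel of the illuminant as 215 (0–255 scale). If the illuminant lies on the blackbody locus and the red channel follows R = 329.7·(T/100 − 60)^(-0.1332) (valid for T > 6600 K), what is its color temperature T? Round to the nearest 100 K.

(t − 60)^(-0.1332) = 215/329.7 = 0.65211.
t − 60 = 0.65211^(1/-0.1332) = 0.65211^(-7.508) = 24.774, so t = 84.774.
T = 100·t = 8477 K → 8500 K to the nearest 100 K.

8500 K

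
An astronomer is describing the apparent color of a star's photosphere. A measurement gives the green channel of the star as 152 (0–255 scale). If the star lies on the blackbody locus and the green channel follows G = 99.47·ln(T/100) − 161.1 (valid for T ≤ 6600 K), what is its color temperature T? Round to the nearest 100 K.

2300 K

ln t = (152 + 161.1) / 99.47 = 3.1477.
t = e^3.1477 = 23.282.
T = 100·t = 2328 K → 2300 K to the nearest 100 K.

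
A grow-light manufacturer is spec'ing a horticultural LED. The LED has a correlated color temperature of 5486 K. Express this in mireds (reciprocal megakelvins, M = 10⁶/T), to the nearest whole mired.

M = 10⁶ / 5486 = 182.282 → 182 mireds.

182 mireds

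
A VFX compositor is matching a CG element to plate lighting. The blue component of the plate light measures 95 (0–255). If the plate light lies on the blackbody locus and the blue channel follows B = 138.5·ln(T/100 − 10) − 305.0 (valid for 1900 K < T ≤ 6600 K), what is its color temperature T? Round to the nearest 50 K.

2800 K

ln(t − 10) = (95 + 305.0) / 138.5 = 2.8881.
t − 10 = e^2.8881 = 17.959, so t = 27.959.
T = 100·t = 2796 K → 2800 K to the nearest 50 K.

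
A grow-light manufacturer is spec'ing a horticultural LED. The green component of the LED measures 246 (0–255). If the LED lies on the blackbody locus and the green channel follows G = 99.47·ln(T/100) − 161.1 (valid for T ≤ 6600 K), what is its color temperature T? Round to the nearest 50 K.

ln t = (246 + 161.1) / 99.47 = 4.0927.
t = e^4.0927 = 59.901.
T = 100·t = 5990 K → 6000 K to the nearest 50 K.

6000 K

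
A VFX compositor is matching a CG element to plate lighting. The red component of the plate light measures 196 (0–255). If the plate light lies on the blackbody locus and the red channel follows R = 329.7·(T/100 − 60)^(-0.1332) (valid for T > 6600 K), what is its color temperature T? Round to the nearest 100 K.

11000 K

(t − 60)^(-0.1332) = 196/329.7 = 0.59448.
t − 60 = 0.59448^(1/-0.1332) = 0.59448^(-7.508) = 49.621, so t = 109.621.
T = 100·t = 10962 K → 11000 K to the nearest 100 K.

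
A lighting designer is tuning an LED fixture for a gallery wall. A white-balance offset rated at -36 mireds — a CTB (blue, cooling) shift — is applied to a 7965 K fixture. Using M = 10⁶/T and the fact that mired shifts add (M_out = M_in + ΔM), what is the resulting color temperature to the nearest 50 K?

M_in = 10⁶/7965 = 125.55 mireds.
M_out = 125.55 + (-36) = 89.55 mireds.
T_out = 10⁶/89.55 = 11167.0 K → 11150 K.

11150 K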